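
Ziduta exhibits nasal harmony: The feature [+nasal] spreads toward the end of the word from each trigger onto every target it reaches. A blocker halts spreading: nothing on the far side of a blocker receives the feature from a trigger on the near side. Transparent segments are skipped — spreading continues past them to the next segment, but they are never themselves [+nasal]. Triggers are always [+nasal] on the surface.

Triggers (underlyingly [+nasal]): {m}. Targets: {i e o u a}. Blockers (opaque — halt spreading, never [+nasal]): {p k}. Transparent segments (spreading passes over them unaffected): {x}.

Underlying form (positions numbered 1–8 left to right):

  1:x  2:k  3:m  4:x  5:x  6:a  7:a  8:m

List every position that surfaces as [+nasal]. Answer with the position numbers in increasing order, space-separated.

3 6 7 8

From /m/ at 3 rightward: 4 /x/ transparent; 5 /x/ transparent; 6 /a/ → [+nasal]; 7 /a/ → [+nasal]; 8 /m/ is itself a trigger — this domain ends here.
From /m/ at 8 rightward: word edge.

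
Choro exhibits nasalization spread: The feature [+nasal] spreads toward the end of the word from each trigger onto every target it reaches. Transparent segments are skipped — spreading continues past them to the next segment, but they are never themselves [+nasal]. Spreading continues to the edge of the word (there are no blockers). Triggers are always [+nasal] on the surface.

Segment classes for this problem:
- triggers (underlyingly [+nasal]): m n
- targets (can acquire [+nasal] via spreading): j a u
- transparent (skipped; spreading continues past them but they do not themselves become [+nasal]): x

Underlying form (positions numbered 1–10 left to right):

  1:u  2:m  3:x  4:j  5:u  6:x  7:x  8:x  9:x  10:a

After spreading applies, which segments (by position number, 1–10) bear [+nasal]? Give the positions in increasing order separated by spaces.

2 4 5 10

From /m/ at 2 rightward: 3 /x/ transparent; 4 /j/ → [+nasal]; 5 /u/ → [+nasal]; 6 /x/ transparent; 7 /x/ transparent; 8 /x/ transparent; 9 /x/ transparent; 10 /a/ → [+nasal]; word edge.
Target with no active source: position 1 stays [-nasal].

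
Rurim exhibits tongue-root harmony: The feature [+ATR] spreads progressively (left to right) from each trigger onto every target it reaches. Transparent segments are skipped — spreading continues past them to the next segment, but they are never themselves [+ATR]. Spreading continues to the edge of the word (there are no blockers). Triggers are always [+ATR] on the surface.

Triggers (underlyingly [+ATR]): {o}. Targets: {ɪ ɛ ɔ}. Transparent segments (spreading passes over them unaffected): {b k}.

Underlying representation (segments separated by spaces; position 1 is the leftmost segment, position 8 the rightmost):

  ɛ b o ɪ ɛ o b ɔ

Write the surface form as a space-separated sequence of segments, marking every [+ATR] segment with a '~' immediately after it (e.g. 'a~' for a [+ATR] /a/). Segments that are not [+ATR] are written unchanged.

From /o/ at 3 rightward: 4 /ɪ/ → [+ATR]; 5 /ɛ/ → [+ATR]; 6 /o/ is itself a trigger — this domain ends here.
From /o/ at 6 rightward: 7 /b/ transparent; 8 /ɔ/ → [+ATR]; word edge.
Target with no active source: position 1 stays [-ATR].
[+ATR] positions on the surface: 3 4 5 6 8.

ɛ b o~ ɪ~ ɛ~ o~ b ɔ~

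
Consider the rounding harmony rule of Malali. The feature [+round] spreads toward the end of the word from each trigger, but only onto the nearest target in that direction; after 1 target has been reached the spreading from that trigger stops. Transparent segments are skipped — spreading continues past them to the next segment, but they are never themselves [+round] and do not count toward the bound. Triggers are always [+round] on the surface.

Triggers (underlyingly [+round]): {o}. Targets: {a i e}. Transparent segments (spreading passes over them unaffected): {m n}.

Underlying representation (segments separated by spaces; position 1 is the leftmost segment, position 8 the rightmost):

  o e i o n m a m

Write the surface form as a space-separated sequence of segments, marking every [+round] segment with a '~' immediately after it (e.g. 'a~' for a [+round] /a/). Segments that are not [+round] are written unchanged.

o~ e~ i o~ n m a~ m

From /o/ at 1 rightward: 2 /e/ → [+round]; bound reached.
From /o/ at 4 rightward: 5 /n/ transparent; 6 /m/ transparent; 7 /a/ → [+round]; bound reached.
Target with no active source: position 3 stays [-round].
[+round] positions on the surface: 1 2 4 7.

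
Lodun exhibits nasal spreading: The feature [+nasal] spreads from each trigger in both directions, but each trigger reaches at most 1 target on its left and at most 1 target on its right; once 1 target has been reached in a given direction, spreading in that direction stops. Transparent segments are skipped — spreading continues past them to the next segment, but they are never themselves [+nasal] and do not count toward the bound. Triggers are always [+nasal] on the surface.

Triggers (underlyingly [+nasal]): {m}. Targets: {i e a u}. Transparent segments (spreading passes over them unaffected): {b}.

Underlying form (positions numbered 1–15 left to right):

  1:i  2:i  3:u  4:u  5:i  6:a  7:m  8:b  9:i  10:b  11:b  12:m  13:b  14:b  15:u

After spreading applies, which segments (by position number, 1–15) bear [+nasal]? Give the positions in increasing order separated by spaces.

6 7 9 12 15

From /m/ at 7 rightward: 8 /b/ transparent; 9 /i/ → [+nasal]; bound reached.
From /m/ at 7 leftward: 6 /a/ → [+nasal]; bound reached.
From /m/ at 12 rightward: 13 /b/ transparent; 14 /b/ transparent; 15 /u/ → [+nasal]; bound reached.
From /m/ at 12 leftward: 11 /b/ transparent; 10 /b/ transparent; 9 /i/ → [+nasal]; bound reached.
Targets with no active source: positions 1 2 3 4 5 stay [-nasal].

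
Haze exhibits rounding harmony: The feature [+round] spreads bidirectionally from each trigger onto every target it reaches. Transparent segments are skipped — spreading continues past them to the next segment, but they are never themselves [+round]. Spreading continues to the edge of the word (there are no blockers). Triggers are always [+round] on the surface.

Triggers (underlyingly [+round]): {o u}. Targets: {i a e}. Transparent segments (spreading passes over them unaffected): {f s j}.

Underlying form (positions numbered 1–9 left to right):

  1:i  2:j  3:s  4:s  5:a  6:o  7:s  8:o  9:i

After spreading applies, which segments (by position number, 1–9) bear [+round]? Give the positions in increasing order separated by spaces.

From /o/ at 6 rightward: 7 /s/ transparent; 8 /o/ is itself a trigger — this domain ends here.
From /o/ at 6 leftward: 5 /a/ → [+round]; 4 /s/ transparent; 3 /s/ transparent; 2 /j/ transparent; 1 /i/ → [+round]; word edge.
From /o/ at 8 rightward: 9 /i/ → [+round]; word edge.
From /o/ at 8 leftward: 7 /s/ transparent; 6 /o/ is itself a trigger — this domain ends here.

1 5 6 8 9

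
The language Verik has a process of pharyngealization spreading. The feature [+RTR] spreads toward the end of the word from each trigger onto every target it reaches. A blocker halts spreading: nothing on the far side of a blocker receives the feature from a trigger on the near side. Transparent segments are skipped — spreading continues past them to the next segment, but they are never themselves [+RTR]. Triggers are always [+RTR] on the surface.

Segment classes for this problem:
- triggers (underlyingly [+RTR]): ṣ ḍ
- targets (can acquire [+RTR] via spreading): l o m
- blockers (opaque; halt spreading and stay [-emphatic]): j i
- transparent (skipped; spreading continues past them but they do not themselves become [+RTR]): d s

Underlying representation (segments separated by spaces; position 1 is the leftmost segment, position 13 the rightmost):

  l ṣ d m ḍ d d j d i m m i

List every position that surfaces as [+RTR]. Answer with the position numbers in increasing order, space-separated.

2 4 5

From /ṣ/ at 2 rightward: 3 /d/ transparent; 4 /m/ → [+RTR]; 5 /ḍ/ is itself a trigger — this domain ends here.
From /ḍ/ at 5 rightward: 6 /d/ transparent; 7 /d/ transparent; 8 /j/ blocks.
Targets with no active source: positions 1 11 12 stay [-emphatic].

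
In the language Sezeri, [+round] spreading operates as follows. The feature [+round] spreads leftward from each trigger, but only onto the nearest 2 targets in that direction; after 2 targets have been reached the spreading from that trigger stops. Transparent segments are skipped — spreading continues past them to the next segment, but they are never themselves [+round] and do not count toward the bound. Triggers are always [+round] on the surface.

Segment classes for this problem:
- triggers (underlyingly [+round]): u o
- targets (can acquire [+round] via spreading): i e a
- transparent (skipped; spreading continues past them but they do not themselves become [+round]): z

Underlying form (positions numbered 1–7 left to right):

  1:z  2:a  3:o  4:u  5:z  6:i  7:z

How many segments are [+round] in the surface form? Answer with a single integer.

From /o/ at 3 leftward: 2 /a/ → [+round]; 1 /z/ transparent; word edge.
From /u/ at 4 leftward: 3 /o/ is itself a trigger — this domain ends here.
Target with no active source: position 6 stays [-round].
[+round] positions on the surface: 2 3 4.

3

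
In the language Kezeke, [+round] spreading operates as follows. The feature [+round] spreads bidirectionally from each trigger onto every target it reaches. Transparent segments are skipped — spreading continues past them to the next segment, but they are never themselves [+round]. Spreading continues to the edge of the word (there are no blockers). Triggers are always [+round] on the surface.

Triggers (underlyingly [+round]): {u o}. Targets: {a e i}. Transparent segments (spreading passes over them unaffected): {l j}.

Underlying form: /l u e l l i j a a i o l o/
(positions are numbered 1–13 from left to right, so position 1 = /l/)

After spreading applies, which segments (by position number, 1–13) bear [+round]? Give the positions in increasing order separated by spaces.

2 3 6 8 9 10 11 13

From /u/ at 2 rightward: 3 /e/ → [+round]; 4 /l/ transparent; 5 /l/ transparent; 6 /i/ → [+round]; 7 /j/ transparent; 8 /a/ → [+round]; 9 /a/ → [+round]; 10 /i/ → [+round]; 11 /o/ is itself a trigger — this domain ends here.
From /u/ at 2 leftward: 1 /l/ transparent; word edge.
From /o/ at 11 rightward: 12 /l/ transparent; 13 /o/ is itself a trigger — this domain ends here.
From /o/ at 11 leftward: 10 /i/ → [+round]; 9 /a/ → [+round]; 8 /a/ → [+round]; 7 /j/ transparent; 6 /i/ → [+round]; 5 /l/ transparent; 4 /l/ transparent; 3 /e/ → [+round]; 2 /u/ is itself a trigger — this domain ends here.
From /o/ at 13 rightward: word edge.
From /o/ at 13 leftward: 12 /l/ transparent; 11 /o/ is itself a trigger — this domain ends here.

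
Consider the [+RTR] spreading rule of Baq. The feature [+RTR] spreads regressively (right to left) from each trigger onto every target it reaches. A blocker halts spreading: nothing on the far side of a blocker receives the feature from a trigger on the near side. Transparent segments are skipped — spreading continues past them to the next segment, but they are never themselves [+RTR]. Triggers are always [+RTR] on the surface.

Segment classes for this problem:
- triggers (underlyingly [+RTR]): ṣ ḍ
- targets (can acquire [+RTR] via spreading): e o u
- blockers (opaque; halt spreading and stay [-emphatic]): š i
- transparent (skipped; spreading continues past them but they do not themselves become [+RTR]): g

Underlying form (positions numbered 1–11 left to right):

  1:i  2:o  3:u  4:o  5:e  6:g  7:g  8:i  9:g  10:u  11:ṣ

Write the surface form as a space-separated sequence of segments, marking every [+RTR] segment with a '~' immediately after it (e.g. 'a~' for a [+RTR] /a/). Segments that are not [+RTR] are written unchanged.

i o u o e g g i g u~ ṣ~

From /ṣ/ at 11 leftward: 10 /u/ → [+RTR]; 9 /g/ transparent; 8 /i/ blocks.
Targets with no active source: positions 2 3 4 5 stay [-emphatic].
[+RTR] positions on the surface: 10 11.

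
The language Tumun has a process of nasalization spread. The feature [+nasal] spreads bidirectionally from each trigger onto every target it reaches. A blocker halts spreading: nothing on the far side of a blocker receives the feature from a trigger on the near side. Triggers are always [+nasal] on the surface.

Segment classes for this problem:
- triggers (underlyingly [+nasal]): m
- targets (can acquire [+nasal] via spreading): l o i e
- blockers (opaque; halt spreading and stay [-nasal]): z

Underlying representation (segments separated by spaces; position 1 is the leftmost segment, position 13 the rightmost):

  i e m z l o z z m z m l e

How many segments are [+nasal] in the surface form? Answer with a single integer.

From /m/ at 3 rightward: 4 /z/ blocks.
From /m/ at 3 leftward: 2 /e/ → [+nasal]; 1 /i/ → [+nasal]; word edge.
From /m/ at 9 rightward: 10 /z/ blocks.
From /m/ at 9 leftward: 8 /z/ blocks.
From /m/ at 11 rightward: 12 /l/ → [+nasal]; 13 /e/ → [+nasal]; word edge.
From /m/ at 11 leftward: 10 /z/ blocks.
Targets with no active source: positions 5 6 stay [-nasal].
[+nasal] positions on the surface: 1 2 3 9 11 12 13.

7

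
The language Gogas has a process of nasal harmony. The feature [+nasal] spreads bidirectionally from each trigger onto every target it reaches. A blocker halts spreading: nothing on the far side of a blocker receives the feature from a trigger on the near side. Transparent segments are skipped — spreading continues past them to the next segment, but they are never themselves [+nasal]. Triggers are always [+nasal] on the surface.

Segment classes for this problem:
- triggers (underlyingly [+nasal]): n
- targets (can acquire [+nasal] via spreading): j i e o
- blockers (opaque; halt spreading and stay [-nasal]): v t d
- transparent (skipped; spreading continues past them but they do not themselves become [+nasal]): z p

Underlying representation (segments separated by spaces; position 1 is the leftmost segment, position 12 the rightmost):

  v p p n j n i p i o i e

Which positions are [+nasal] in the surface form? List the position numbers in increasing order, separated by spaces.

From /n/ at 4 rightward: 5 /j/ → [+nasal]; 6 /n/ is itself a trigger — this domain ends here.
From /n/ at 4 leftward: 3 /p/ transparent; 2 /p/ transparent; 1 /v/ blocks.
From /n/ at 6 rightward: 7 /i/ → [+nasal]; 8 /p/ transparent; 9 /i/ → [+nasal]; 10 /o/ → [+nasal]; 11 /i/ → [+nasal]; 12 /e/ → [+nasal]; word edge.
From /n/ at 6 leftward: 5 /j/ → [+nasal]; 4 /n/ is itself a trigger — this domain ends here.

4 5 6 7 9 10 11 12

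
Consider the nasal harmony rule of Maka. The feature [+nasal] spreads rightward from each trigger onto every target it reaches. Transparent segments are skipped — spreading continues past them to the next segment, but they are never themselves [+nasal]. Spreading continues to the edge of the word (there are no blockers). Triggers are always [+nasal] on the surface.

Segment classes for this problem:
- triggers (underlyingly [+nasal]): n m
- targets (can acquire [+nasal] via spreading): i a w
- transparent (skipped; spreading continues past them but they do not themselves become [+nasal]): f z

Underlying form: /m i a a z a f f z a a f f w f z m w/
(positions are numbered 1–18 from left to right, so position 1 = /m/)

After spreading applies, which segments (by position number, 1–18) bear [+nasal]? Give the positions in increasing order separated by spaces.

1 2 3 4 6 10 11 14 17 18

From /m/ at 1 rightward: 2 /i/ → [+nasal]; 3 /a/ → [+nasal]; 4 /a/ → [+nasal]; 5 /z/ transparent; 6 /a/ → [+nasal]; 7 /f/ transparent; 8 /f/ transparent; 9 /z/ transparent; 10 /a/ → [+nasal]; 11 /a/ → [+nasal]; 12 /f/ transparent; 13 /f/ transparent; 14 /w/ → [+nasal]; 15 /f/ transparent; 16 /z/ transparent; 17 /m/ is itself a trigger — this domain ends here.
From /m/ at 17 rightward: 18 /w/ → [+nasal]; word edge.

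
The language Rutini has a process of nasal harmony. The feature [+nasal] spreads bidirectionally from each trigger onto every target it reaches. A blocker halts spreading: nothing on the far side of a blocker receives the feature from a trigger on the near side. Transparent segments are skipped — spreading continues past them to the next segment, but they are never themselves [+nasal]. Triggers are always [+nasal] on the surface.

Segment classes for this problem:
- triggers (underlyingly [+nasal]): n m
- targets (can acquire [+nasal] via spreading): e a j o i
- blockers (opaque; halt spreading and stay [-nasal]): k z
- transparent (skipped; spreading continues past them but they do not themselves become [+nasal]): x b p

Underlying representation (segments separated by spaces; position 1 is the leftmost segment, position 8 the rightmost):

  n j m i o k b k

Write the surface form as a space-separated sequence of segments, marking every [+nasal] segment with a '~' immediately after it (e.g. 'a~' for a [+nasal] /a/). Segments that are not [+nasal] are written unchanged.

n~ j~ m~ i~ o~ k b k

From /n/ at 1 rightward: 2 /j/ → [+nasal]; 3 /m/ is itself a trigger — this domain ends here.
From /n/ at 1 leftward: word edge.
From /m/ at 3 rightward: 4 /i/ → [+nasal]; 5 /o/ → [+nasal]; 6 /k/ blocks.
From /m/ at 3 leftward: 2 /j/ → [+nasal]; 1 /n/ is itself a trigger — this domain ends here.
[+nasal] positions on the surface: 1 2 3 4 5.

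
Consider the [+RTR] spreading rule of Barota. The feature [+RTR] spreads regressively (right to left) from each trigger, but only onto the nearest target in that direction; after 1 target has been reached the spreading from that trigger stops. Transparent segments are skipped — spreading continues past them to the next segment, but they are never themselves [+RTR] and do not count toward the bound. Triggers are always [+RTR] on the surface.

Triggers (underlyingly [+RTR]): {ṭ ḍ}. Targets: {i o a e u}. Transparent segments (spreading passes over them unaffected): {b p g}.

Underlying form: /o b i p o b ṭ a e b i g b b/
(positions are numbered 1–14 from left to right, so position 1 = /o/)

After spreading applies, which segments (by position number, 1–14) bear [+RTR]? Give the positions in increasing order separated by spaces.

From /ṭ/ at 7 leftward: 6 /b/ transparent; 5 /o/ → [+RTR]; bound reached.
Targets with no active source: positions 1 3 8 9 11 stay [-emphatic].

5 7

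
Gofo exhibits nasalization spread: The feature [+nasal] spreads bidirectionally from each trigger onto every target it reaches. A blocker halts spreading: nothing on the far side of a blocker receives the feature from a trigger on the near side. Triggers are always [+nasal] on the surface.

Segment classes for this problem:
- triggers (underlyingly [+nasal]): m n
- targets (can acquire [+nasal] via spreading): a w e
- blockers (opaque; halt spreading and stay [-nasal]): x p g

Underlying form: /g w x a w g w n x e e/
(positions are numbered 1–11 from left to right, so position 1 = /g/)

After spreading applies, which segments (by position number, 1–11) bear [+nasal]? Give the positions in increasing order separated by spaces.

From /n/ at 8 rightward: 9 /x/ blocks.
From /n/ at 8 leftward: 7 /w/ → [+nasal]; 6 /g/ blocks.
Targets with no active source: positions 2 4 5 10 11 stay [-nasal].

7 8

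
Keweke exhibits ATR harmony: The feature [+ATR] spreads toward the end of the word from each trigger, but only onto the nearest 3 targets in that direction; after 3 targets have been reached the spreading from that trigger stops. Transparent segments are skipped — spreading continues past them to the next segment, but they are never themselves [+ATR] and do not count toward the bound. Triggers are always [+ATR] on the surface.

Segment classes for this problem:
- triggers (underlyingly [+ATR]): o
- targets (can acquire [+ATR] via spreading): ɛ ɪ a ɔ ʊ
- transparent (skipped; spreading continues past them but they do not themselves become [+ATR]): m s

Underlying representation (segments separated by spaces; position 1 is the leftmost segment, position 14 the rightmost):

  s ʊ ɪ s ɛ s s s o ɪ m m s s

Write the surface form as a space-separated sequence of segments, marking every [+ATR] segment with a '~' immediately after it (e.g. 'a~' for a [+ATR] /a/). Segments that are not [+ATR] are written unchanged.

From /o/ at 9 rightward: 10 /ɪ/ → [+ATR]; 11 /m/ transparent; 12 /m/ transparent; 13 /s/ transparent; 14 /s/ transparent; word edge.
Targets with no active source: positions 2 3 5 stay [-ATR].
[+ATR] positions on the surface: 9 10.

s ʊ ɪ s ɛ s s s o~ ɪ~ m m s s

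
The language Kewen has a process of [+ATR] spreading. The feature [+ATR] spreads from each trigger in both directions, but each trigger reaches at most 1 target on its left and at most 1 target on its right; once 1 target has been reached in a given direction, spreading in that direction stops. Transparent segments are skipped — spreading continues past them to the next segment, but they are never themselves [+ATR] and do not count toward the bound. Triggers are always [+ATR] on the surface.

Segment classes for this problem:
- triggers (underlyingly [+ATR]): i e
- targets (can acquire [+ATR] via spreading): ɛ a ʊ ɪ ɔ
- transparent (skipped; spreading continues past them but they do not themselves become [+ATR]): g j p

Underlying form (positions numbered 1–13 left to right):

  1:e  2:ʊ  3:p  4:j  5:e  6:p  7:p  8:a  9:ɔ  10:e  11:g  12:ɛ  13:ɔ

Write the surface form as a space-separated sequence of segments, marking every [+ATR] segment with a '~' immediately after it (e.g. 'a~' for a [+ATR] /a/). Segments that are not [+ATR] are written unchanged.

e~ ʊ~ p j e~ p p a~ ɔ~ e~ g ɛ~ ɔ

From /e/ at 1 rightward: 2 /ʊ/ → [+ATR]; bound reached.
From /e/ at 1 leftward: word edge.
From /e/ at 5 rightward: 6 /p/ transparent; 7 /p/ transparent; 8 /a/ → [+ATR]; bound reached.
From /e/ at 5 leftward: 4 /j/ transparent; 3 /p/ transparent; 2 /ʊ/ → [+ATR]; bound reached.
From /e/ at 10 rightward: 11 /g/ transparent; 12 /ɛ/ → [+ATR]; bound reached.
From /e/ at 10 leftward: 9 /ɔ/ → [+ATR]; bound reached.
Target with no active source: position 13 stays [-ATR].
[+ATR] positions on the surface: 1 2 5 8 9 10 12.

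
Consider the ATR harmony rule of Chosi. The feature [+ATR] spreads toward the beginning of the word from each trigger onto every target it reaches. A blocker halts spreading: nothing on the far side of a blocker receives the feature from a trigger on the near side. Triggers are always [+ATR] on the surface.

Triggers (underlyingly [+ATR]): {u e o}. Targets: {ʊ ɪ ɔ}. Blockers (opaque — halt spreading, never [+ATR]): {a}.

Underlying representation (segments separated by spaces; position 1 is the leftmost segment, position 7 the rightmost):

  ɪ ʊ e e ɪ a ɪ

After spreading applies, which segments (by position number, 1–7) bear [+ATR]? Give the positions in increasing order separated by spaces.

1 2 3 4

From /e/ at 3 leftward: 2 /ʊ/ → [+ATR]; 1 /ɪ/ → [+ATR]; word edge.
From /e/ at 4 leftward: 3 /e/ is itself a trigger — this domain ends here.
Targets with no active source: positions 5 7 stay [-ATR].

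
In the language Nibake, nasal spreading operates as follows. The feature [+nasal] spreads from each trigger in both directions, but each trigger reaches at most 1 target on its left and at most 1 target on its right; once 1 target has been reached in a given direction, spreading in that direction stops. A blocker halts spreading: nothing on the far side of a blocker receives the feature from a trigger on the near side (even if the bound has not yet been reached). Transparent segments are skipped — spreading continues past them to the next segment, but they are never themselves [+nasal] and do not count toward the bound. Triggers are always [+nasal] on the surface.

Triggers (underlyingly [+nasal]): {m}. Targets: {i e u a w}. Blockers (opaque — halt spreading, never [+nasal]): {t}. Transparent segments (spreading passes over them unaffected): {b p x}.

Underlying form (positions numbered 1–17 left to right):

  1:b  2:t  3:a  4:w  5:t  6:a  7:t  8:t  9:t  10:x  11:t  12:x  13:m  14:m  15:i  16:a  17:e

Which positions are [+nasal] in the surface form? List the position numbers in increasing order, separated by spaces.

From /m/ at 13 rightward: 14 /m/ is itself a trigger — this domain ends here.
From /m/ at 13 leftward: 12 /x/ transparent; 11 /t/ blocks.
From /m/ at 14 rightward: 15 /i/ → [+nasal]; bound reached.
From /m/ at 14 leftward: 13 /m/ is itself a trigger — this domain ends here.
Targets with no active source: positions 3 4 6 16 17 stay [-nasal].

13 14 15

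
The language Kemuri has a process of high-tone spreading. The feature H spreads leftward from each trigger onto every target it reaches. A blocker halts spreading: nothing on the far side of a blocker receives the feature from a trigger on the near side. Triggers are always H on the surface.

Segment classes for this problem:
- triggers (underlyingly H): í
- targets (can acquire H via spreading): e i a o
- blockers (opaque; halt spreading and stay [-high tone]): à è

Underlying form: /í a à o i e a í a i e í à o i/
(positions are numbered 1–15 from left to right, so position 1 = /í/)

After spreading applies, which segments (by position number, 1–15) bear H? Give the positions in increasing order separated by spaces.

1 4 5 6 7 8 9 10 11 12

From /í/ at 1 leftward: word edge.
From /í/ at 8 leftward: 7 /a/ → H; 6 /e/ → H; 5 /i/ → H; 4 /o/ → H; 3 /à/ blocks.
From /í/ at 12 leftward: 11 /e/ → H; 10 /i/ → H; 9 /a/ → H; 8 /í/ is itself a trigger — this domain ends here.
Targets with no active source: positions 2 14 15 stay [-high tone].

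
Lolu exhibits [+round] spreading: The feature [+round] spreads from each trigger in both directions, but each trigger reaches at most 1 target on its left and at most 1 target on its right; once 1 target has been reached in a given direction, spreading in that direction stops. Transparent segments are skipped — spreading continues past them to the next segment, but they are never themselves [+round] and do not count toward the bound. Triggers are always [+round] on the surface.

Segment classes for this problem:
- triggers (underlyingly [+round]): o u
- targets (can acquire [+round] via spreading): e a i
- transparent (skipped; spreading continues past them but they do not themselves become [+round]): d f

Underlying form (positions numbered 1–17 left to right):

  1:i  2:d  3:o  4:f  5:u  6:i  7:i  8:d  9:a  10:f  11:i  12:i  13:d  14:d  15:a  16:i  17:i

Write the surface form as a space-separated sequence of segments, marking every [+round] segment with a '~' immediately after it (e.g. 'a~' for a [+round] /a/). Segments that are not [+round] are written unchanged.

i~ d o~ f u~ i~ i d a f i i d d a i i

From /o/ at 3 rightward: 4 /f/ transparent; 5 /u/ is itself a trigger — this domain ends here.
From /o/ at 3 leftward: 2 /d/ transparent; 1 /i/ → [+round]; bound reached.
From /u/ at 5 rightward: 6 /i/ → [+round]; bound reached.
From /u/ at 5 leftward: 4 /f/ transparent; 3 /o/ is itself a trigger — this domain ends here.
Targets with no active source: positions 7 9 11 12 15 16 17 stay [-round].
[+round] positions on the surface: 1 3 5 6.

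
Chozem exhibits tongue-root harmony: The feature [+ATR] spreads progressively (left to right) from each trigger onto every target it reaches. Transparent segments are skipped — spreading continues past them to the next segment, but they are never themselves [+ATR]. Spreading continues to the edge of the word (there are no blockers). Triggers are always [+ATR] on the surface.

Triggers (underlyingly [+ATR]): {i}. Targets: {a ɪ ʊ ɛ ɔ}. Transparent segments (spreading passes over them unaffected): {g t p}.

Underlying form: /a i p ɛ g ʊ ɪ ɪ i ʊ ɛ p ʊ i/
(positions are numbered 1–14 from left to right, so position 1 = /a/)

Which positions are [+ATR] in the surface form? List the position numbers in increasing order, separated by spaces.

2 4 6 7 8 9 10 11 13 14

From /i/ at 2 rightward: 3 /p/ transparent; 4 /ɛ/ → [+ATR]; 5 /g/ transparent; 6 /ʊ/ → [+ATR]; 7 /ɪ/ → [+ATR]; 8 /ɪ/ → [+ATR]; 9 /i/ is itself a trigger — this domain ends here.
From /i/ at 9 rightward: 10 /ʊ/ → [+ATR]; 11 /ɛ/ → [+ATR]; 12 /p/ transparent; 13 /ʊ/ → [+ATR]; 14 /i/ is itself a trigger — this domain ends here.
From /i/ at 14 rightward: word edge.
Target with no active source: position 1 stays [-ATR].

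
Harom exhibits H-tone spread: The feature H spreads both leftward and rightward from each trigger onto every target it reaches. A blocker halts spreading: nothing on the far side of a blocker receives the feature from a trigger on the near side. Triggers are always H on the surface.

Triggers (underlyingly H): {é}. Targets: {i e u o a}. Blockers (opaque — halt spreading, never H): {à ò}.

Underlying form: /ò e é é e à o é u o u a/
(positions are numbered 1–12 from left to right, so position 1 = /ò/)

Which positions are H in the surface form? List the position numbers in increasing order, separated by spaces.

From /é/ at 3 rightward: 4 /é/ is itself a trigger — this domain ends here.
From /é/ at 3 leftward: 2 /e/ → H; 1 /ò/ blocks.
From /é/ at 4 rightward: 5 /e/ → H; 6 /à/ blocks.
From /é/ at 4 leftward: 3 /é/ is itself a trigger — this domain ends here.
From /é/ at 8 rightward: 9 /u/ → H; 10 /o/ → H; 11 /u/ → H; 12 /a/ → H; word edge.
From /é/ at 8 leftward: 7 /o/ → H; 6 /à/ blocks.

2 3 4 5 7 8 9 10 11 12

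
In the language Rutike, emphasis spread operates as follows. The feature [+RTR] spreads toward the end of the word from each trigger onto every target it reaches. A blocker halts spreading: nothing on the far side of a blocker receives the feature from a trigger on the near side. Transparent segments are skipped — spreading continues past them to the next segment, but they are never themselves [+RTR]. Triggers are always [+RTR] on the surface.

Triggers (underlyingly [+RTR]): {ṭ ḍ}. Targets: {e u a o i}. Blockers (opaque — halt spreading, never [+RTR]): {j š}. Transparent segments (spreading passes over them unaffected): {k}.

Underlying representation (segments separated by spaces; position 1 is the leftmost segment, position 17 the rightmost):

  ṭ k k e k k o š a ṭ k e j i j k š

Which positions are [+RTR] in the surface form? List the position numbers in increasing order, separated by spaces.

1 4 7 10 12

From /ṭ/ at 1 rightward: 2 /k/ transparent; 3 /k/ transparent; 4 /e/ → [+RTR]; 5 /k/ transparent; 6 /k/ transparent; 7 /o/ → [+RTR]; 8 /š/ blocks.
From /ṭ/ at 10 rightward: 11 /k/ transparent; 12 /e/ → [+RTR]; 13 /j/ blocks.
Targets with no active source: positions 9 14 stay [-emphatic].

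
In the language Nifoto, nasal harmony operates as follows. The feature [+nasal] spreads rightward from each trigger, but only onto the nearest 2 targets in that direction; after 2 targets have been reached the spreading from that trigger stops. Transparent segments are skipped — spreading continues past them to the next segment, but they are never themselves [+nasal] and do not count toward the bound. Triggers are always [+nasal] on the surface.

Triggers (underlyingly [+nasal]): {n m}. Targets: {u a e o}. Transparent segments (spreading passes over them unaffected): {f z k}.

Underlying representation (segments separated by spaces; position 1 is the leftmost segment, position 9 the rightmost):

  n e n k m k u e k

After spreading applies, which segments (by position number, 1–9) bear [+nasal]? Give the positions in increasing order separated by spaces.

From /n/ at 1 rightward: 2 /e/ → [+nasal]; 3 /n/ is itself a trigger — this domain ends here.
From /n/ at 3 rightward: 4 /k/ transparent; 5 /m/ is itself a trigger — this domain ends here.
From /m/ at 5 rightward: 6 /k/ transparent; 7 /u/ → [+nasal]; 8 /e/ → [+nasal]; bound reached.

1 2 3 5 7 8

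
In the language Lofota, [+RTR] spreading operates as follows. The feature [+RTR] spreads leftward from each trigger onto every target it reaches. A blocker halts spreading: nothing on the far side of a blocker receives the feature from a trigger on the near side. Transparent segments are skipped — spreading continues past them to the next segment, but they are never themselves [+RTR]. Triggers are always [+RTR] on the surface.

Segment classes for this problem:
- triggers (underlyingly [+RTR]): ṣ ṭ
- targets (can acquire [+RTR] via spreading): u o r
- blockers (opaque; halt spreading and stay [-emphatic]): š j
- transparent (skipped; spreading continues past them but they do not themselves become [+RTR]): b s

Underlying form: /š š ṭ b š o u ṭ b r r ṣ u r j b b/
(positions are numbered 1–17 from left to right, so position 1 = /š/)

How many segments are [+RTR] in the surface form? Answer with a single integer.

7

From /ṭ/ at 3 leftward: 2 /š/ blocks.
From /ṭ/ at 8 leftward: 7 /u/ → [+RTR]; 6 /o/ → [+RTR]; 5 /š/ blocks.
From /ṣ/ at 12 leftward: 11 /r/ → [+RTR]; 10 /r/ → [+RTR]; 9 /b/ transparent; 8 /ṭ/ is itself a trigger — this domain ends here.
Targets with no active source: positions 13 14 stay [-emphatic].
[+RTR] positions on the surface: 3 6 7 8 10 11 12.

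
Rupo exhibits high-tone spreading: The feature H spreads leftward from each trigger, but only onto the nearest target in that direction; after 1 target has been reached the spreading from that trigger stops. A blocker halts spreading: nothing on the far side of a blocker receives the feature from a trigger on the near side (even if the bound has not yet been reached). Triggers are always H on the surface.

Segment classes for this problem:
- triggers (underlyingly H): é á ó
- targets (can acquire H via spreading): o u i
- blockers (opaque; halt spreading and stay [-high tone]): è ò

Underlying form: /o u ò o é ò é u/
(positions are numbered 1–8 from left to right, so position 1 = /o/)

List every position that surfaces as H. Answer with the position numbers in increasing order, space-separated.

From /é/ at 5 leftward: 4 /o/ → H; bound reached.
From /é/ at 7 leftward: 6 /ò/ blocks.
Targets with no active source: positions 1 2 8 stay [-high tone].

4 5 7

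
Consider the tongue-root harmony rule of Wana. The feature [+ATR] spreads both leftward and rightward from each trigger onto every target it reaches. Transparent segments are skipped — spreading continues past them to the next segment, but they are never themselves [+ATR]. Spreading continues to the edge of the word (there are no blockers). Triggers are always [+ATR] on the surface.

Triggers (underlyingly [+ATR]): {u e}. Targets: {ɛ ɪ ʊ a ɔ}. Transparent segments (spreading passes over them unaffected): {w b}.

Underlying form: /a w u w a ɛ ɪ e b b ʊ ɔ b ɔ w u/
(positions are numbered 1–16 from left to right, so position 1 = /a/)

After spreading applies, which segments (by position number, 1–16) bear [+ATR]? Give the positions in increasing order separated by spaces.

1 3 5 6 7 8 11 12 14 16

From /u/ at 3 rightward: 4 /w/ transparent; 5 /a/ → [+ATR]; 6 /ɛ/ → [+ATR]; 7 /ɪ/ → [+ATR]; 8 /e/ is itself a trigger — this domain ends here.
From /u/ at 3 leftward: 2 /w/ transparent; 1 /a/ → [+ATR]; word edge.
From /e/ at 8 rightward: 9 /b/ transparent; 10 /b/ transparent; 11 /ʊ/ → [+ATR]; 12 /ɔ/ → [+ATR]; 13 /b/ transparent; 14 /ɔ/ → [+ATR]; 15 /w/ transparent; 16 /u/ is itself a trigger — this domain ends here.
From /e/ at 8 leftward: 7 /ɪ/ → [+ATR]; 6 /ɛ/ → [+ATR]; 5 /a/ → [+ATR]; 4 /w/ transparent; 3 /u/ is itself a trigger — this domain ends here.
From /u/ at 16 rightward: word edge.
From /u/ at 16 leftward: 15 /w/ transparent; 14 /ɔ/ → [+ATR]; 13 /b/ transparent; 12 /ɔ/ → [+ATR]; 11 /ʊ/ → [+ATR]; 10 /b/ transparent; 9 /b/ transparent; 8 /e/ is itself a trigger — this domain ends here.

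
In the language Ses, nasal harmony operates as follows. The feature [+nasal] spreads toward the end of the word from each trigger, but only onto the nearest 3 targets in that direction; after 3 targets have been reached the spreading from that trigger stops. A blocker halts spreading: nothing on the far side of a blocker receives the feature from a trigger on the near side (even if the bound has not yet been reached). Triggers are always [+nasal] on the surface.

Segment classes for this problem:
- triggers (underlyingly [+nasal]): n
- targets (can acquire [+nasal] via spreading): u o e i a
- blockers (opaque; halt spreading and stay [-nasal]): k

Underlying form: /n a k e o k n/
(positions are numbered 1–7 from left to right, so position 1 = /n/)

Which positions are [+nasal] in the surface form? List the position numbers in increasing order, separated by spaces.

From /n/ at 1 rightward: 2 /a/ → [+nasal]; 3 /k/ blocks.
From /n/ at 7 rightward: word edge.
Targets with no active source: positions 4 5 stay [-nasal].

1 2 7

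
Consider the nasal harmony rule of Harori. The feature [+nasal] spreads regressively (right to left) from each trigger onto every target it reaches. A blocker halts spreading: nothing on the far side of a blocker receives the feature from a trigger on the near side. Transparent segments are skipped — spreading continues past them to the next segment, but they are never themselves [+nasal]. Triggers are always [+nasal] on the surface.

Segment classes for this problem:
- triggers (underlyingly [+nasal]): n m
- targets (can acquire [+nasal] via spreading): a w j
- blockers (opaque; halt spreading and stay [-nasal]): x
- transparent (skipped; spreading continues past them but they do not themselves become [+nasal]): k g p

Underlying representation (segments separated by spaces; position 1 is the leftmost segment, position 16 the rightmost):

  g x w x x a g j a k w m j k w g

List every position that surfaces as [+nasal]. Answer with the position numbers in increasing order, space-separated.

From /m/ at 12 leftward: 11 /w/ → [+nasal]; 10 /k/ transparent; 9 /a/ → [+nasal]; 8 /j/ → [+nasal]; 7 /g/ transparent; 6 /a/ → [+nasal]; 5 /x/ blocks.
Targets with no active source: positions 3 13 15 stay [-nasal].

6 8 9 11 12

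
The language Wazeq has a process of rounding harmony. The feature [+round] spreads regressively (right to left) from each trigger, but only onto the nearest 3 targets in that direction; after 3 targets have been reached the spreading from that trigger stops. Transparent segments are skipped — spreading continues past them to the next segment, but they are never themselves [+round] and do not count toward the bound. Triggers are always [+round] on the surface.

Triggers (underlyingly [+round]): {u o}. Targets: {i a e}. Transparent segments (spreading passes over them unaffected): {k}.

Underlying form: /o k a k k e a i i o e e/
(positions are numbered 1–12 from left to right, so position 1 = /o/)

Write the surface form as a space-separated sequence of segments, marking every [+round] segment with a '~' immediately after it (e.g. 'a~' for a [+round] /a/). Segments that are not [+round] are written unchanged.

o~ k a k k e a~ i~ i~ o~ e e

From /o/ at 1 leftward: word edge.
From /o/ at 10 leftward: 9 /i/ → [+round]; 8 /i/ → [+round]; 7 /a/ → [+round]; bound reached.
Targets with no active source: positions 3 6 11 12 stay [-round].
[+round] positions on the surface: 1 7 8 9 10.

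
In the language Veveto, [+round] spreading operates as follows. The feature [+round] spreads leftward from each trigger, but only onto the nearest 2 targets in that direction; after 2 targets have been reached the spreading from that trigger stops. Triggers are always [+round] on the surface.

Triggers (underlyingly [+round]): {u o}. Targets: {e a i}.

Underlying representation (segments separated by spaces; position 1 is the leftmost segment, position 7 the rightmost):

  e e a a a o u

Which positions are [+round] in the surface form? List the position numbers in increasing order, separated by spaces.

From /o/ at 6 leftward: 5 /a/ → [+round]; 4 /a/ → [+round]; bound reached.
From /u/ at 7 leftward: 6 /o/ is itself a trigger — this domain ends here.
Targets with no active source: positions 1 2 3 stay [-round].

4 5 6 7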